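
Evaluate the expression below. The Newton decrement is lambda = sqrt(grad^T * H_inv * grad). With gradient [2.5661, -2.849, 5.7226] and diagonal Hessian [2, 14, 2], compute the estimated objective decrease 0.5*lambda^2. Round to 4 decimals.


Step 1: H is diagonal, so H^(-1) * g = [1.2831, -0.2035, 2.8613].
Step 2: g^T H^(-1) g = sum_i g_i^2 / H_ii
  = (2.5661)^2/2 + (-2.849)^2/14 + (5.7226)^2/2
  = 3.2924 + 0.5798 + 16.3741 = 20.2463
Step 3: Objective decrease = 0.5 * g^T H^(-1) g = 10.1231


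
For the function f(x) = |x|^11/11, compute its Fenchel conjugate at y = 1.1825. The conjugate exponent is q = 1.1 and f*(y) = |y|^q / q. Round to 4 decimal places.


The conjugate exponent q satisfies 1/p + 1/q = 1.
p = 11, so q = 11/(11 - 1) = 1.1
|y|^q = 1.1825^1.1 = 1.2025
f*(1.1825) = 1.2025 / 1.1 = 1.0932


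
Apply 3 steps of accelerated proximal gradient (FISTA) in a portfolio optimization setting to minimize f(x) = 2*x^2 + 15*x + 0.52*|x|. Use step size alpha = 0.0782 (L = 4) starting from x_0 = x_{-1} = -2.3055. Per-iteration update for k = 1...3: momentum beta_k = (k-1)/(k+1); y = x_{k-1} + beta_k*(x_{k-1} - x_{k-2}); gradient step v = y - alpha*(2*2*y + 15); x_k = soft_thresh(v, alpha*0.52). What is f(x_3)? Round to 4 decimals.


FISTA on f(x) = 2*x^2 + 15*x + 0.52*|x|
L = 4, alpha = 0.0782
Iteration 1: beta = 0.0, y = -2.3055 + 0.0*(-2.3055 + 2.3055) = -2.3055
  grad(y) = 5.778, v = y - alpha*grad = -2.7573
  prox(v) = soft_thresh(-2.7573, 0.0407) = -2.7167
Iteration 2: beta = 0.3333, y = -2.7167 + 0.3333*(-2.7167 + 2.3055) = -2.8537
  grad(y) = 3.5851, v = y - alpha*grad = -3.1341
  prox(v) = soft_thresh(-3.1341, 0.0407) = -3.0934
Iteration 3: beta = 0.5, y = -3.0934 + 0.5*(-3.0934 + 2.7167) = -3.2818
  grad(y) = 1.8728, v = y - alpha*grad = -3.4282
  prox(v) = soft_thresh(-3.4282, 0.0407) = -3.3876
f(x_3) = 2*(-3.3876)^2 + 15*(-3.3876) + 0.52*|-3.3876| = -26.1008


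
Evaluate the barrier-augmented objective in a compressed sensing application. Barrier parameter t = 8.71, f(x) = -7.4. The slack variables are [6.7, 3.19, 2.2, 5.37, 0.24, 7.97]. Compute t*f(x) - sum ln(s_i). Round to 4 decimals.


Step 1: Compute log-barrier.
ln values: [1.9021, 1.16, 0.7885, 1.6808, -1.4271, 2.0757]
phi = -(1.9021 + 1.16 + 0.7885 + 1.6808 - 1.4271 + 2.0757) = -6.18
Step 2: Compute augmented objective.
t*f(x) = 8.71*-7.4 = -64.454
Total = -64.454 - 6.18 = -70.634


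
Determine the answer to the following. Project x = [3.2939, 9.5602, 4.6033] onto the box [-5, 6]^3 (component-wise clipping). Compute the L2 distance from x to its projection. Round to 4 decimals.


Project each component onto [-5, 6].
clip(3.2939) = 3.2939, clip(9.5602) = 6.0, clip(4.6033) = 4.6033
Projection = [3.2939, 6.0, 4.6033]
Squared diffs: [0.0, 12.675, 0.0]
Distance = sqrt(12.675) = 3.5602


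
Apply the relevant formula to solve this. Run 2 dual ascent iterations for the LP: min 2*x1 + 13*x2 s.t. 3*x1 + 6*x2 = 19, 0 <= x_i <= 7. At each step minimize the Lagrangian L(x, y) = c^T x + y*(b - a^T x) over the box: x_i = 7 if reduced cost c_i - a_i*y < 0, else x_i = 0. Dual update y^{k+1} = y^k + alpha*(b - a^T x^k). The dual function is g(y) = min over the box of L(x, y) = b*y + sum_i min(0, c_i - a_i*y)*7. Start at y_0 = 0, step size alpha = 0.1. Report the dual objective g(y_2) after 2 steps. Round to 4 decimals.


Dual ascent for LP: min 2*x1 + 13*x2, 3*x1 + 6*x2 = 19, 0 <= x_i <= 7
Step 1: y^k = 0.0, reduced costs: (2.0, 13.0)
  x^k = (0.0, 0.0), subgradient = b - a^T x = 19.0
  y^{k+1} = 0.0 + 0.1*19.0 = 1.9
Step 2: y^k = 1.9, reduced costs: (-3.7, 1.6)
  x^k = (7.0, 0.0), subgradient = b - a^T x = -2.0
  y^{k+1} = 1.9 + 0.1*-2.0 = 1.7
Dual objective at y_2 = 1.7: reduced costs (-3.1, 2.8), box minimizer x = (7.0, 0.0)
g(y_2) = b*y + (c1 - a1*y)*x1 + (c2 - a2*y)*x2 = 19*1.7 + (-3.1)*7.0 + 2.8*0.0 = 32.3 - 21.7 + 0.0 = 10.6


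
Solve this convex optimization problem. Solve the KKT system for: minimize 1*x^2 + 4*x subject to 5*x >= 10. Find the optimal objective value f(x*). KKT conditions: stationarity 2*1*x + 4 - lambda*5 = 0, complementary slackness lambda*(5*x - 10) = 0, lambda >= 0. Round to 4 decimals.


Step 1: Try lambda = 0 (constraint inactive).
x_unc = -4/(2*1) = -2.0
Check: 5*-2.0 = -10.0 < 10 -- violated!
Step 2: Constraint must be active: 5*x = 10
x* = 10/5 = 2.0
lambda = (2*1*2.0 + 4)/5 = 1.6
Step 3: Compute optimal value.
f(x*) = 1*2.0^2 + 4*2.0 = 12.0


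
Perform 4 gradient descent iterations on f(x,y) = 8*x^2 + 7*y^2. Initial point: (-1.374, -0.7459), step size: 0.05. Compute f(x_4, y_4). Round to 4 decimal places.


Gradient descent on f(x,y) = 8*x^2 + 7*y^2.
Starting point: (-1.374, -0.7459), alpha = 0.05
Step 1: grad_x = 2*8*-1.374 = -21.984, grad_y = 2*7*-0.7459 = -10.4426
  x_1 = -1.374 - 0.05*-21.984 = -0.2748
  y_1 = -0.7459 - 0.05*-10.4426 = -0.2238
Step 2: grad_x = 2*8*-0.2748 = -4.3968, grad_y = 2*7*-0.2238 = -3.1328
  x_2 = -0.2748 - 0.05*-4.3968 = -0.055
  y_2 = -0.2238 - 0.05*-3.1328 = -0.0671
Step 3: grad_x = 2*8*-0.055 = -0.8794, grad_y = 2*7*-0.0671 = -0.9398
  x_3 = -0.055 - 0.05*-0.8794 = -0.011
  y_3 = -0.0671 - 0.05*-0.9398 = -0.0201
Step 4: grad_x = 2*8*-0.011 = -0.1759, grad_y = 2*7*-0.0201 = -0.282
  x_4 = -0.011 - 0.05*-0.1759 = -0.0022
  y_4 = -0.0201 - 0.05*-0.282 = -0.006
f(-0.0022, -0.006) = 8*(-0.0022)^2 + 7*(-0.006)^2 = 0.0003


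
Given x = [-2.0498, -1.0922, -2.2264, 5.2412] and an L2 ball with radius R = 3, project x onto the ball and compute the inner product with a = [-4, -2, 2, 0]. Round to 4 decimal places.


Step 1: Compute ||x|| (intermediates to 6 decimals).
||x|| = sqrt((-2.0498)^2 + (-1.0922)^2 + (-2.2264)^2 + 5.2412^2) = 6.149928
Step 2: Project.
Since ||x|| > R, scale = R/||x|| = 3/6.149928 = 0.487811, proj(x) = scale * x
proj(x) = [-0.999915, -0.532787, -1.086062, 2.556715]
Step 3: Dot product.
a^T * proj(x) = -4*(-0.999915) - 2*(-0.532787) + 2*(-1.086062) + 0*2.556715 = 2.8931


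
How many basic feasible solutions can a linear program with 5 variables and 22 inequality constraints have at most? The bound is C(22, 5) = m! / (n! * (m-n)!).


Each vertex corresponds to some choice of n active constraints out of m, so the number of vertices is at most C(m, n) = m! / (n!(m-n)!).
m = 22, n = 5
Numerator: 22 * 21 * 20 * 19 * 18
Denominator: 5! = 120
C(22, 5) = 26334


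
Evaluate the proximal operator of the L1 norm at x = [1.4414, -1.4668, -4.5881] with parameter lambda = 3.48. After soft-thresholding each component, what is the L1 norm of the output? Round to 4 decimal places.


Soft-thresholding with lambda = 3.48:
prox(1.4414) = sign(1.4414)*max(|1.4414| - 3.48, 0) = 0.0
prox(-1.4668) = sign(-1.4668)*max(|-1.4668| - 3.48, 0) = 0.0
prox(-4.5881) = sign(-4.5881)*max(|-4.5881| - 3.48, 0) = -1.1081
prox(x) = [0.0, 0.0, -1.1081]
||prox(x)||_1 = 0.0 + 0.0 + 1.1081 = 1.1081


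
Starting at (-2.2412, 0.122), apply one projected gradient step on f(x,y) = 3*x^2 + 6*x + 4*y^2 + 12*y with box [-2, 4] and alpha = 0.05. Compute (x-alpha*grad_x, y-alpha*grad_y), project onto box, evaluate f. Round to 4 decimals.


Step 1: Compute gradient at (-2.2412, 0.122).
grad_x = 2*3*-2.2412 + 6 = -7.4472
grad_y = 2*4*0.122 + 12 = 12.976
Step 2: Gradient step.
x_raw = -2.2412 - 0.05*-7.4472 = -1.8688
y_raw = 0.122 - 0.05*12.976 = -0.5268
Step 3: Project onto [-2, 4].
x_proj = clip(-1.8688) = -1.8688
y_proj = clip(-0.5268) = -0.5268
Step 4: Evaluate f.
f(-1.8688, -0.5268) = -5.9469


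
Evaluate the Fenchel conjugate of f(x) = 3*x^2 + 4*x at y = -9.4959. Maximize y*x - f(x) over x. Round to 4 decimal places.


f*(y) = sup_x {y*x - a*x^2 - b*x} = sup_x {(y-b)*x - a*x^2}
FOC: (y - b) - 2a*x = 0 => x* = (y - b)/(2a)
x* = (-9.4959 - 4)/(2*3) = -2.2493
f*(-9.4959) = (y-b)^2/(4a) = (-9.4959 - 4)^2/(4*3)
= 182.1393/12 = 15.1783


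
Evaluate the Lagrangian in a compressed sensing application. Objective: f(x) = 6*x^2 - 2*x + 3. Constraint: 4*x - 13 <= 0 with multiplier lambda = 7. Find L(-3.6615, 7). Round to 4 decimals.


Step 1: Evaluate f(x).
f(-3.6615) = 6*(-3.6615)^2 - 2*(-3.6615) + 3 = 90.7625
Step 2: Evaluate g(x).
g(-3.6615) = 4*-3.6615 - 13 = -27.646
Step 3: Compute Lagrangian.
L = 90.7625 + 7*-27.646 = -102.7595


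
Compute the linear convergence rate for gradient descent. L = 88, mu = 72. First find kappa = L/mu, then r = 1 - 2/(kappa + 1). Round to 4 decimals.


Step 1: Compute the condition number.
kappa = L/mu = 88/72 = 1.2222
Step 2: Compute the convergence rate.
r = 1 - 2/(kappa + 1) = 1 - 2*mu/(L + mu) = (L - mu)/(L + mu) = 16/160 = 0.1


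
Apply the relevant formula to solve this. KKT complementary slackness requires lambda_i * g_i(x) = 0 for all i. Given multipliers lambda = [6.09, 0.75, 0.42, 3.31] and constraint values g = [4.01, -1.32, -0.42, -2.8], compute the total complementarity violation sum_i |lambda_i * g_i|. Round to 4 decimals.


KKT complementary slackness check:
lambda_1 * g_1 = 6.09 * 4.01 = 24.4209
lambda_2 * g_2 = 0.75 * -1.32 = -0.99
lambda_3 * g_3 = 0.42 * -0.42 = -0.1764
lambda_4 * g_4 = 3.31 * -2.8 = -9.268
Total violation = 24.4209 + 0.99 + 0.1764 + 9.268 = 34.8553


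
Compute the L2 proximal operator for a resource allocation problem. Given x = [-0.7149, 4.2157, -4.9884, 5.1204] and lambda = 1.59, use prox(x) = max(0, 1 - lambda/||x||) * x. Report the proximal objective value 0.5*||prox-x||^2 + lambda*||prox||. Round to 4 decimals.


Step 1: Compute ||x||.
||x|| = 8.3298
Step 2: Compute scaling factor.
scale = max(0, 1 - 1.59/8.3298) = 0.8091
Step 3: prox(x) = [-0.5784, 3.411, -4.0362, 4.143]
||prox(x)|| = 6.7398
Step 4: Proximal objective.
0.5*||prox-x||^2 = 1.2641
lambda*||prox|| = 10.7163
Total = 11.9804


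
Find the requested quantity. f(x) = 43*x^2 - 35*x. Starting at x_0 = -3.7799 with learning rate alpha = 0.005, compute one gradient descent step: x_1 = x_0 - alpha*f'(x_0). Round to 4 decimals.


We compute the gradient at x_0 and apply the update.
f'(x) = 86*x - 35
f'(-3.7799) = 86*-3.7799 - 35 = -360.0714
x_1 = -3.7799 - 0.005*-360.0714 = -1.9795


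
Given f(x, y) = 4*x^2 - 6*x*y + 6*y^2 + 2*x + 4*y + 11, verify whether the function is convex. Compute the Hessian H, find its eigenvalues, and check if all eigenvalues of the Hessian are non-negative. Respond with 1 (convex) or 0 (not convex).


The Hessian of f(x,y) = 4*x^2 - 6*x*y + 6*y^2 + 2*x + 4*y + 11 is:
H = [[8, -6], [-6, 12]]
Trace = 8 + 12 = 20
Determinant = 8*12 - (-6)^2 = 60
Discriminant = (20)^2 - 4*60 = 160.0
Eigenvalues: lambda_1 = 3.6754, lambda_2 = 16.3246
The function is convex.

1


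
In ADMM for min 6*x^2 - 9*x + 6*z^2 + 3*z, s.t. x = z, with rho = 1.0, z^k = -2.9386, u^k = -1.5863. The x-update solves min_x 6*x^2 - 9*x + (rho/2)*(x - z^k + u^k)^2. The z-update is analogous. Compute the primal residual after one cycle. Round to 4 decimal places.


ADMM iteration with rho = 1.0, z^k = -2.9386, u^k = -1.5863
Step 1: x-update.
Minimize 6*x^2 - 9*x + (1.0/2)*(x + 2.9386 - 1.5863)^2
FOC: (2*6 + 1.0)*x = 9 + 1.0*(-2.9386 + 1.5863)
x^{k+1} = 0.5883
Step 2: z-update.
Minimize 6*z^2 + 3*z + (1.0/2)*(0.5883 - z - 1.5863)^2
FOC: (2*6 + 1.0)*z = -3 + 1.0*(0.5883 - 1.5863)
z^{k+1} = -0.3075
Step 3: u-update.
u^{k+1} = -1.5863 + 0.5883 + 0.3075 = -0.6905
Step 4: Primal residual = |0.5883 + 0.3075| = 0.8958


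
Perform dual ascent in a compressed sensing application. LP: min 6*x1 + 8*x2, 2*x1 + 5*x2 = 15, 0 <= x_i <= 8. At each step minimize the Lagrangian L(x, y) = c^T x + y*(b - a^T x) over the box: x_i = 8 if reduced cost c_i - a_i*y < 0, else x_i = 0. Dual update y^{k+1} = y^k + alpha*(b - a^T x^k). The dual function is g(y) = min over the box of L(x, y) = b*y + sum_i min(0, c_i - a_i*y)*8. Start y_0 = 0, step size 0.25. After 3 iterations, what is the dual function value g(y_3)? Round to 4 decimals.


Dual ascent for LP: min 6*x1 + 8*x2, 2*x1 + 5*x2 = 15, 0 <= x_i <= 8
Step 1: y^k = 0.0, reduced costs: (6.0, 8.0)
  x^k = (0.0, 0.0), subgradient = b - a^T x = 15.0
  y^{k+1} = 0.0 + 0.25*15.0 = 3.75
Step 2: y^k = 3.75, reduced costs: (-1.5, -10.75)
  x^k = (8.0, 8.0), subgradient = b - a^T x = -41.0
  y^{k+1} = 3.75 + 0.25*-41.0 = -6.5
Step 3: y^k = -6.5, reduced costs: (19.0, 40.5)
  x^k = (0.0, 0.0), subgradient = b - a^T x = 15.0
  y^{k+1} = -6.5 + 0.25*15.0 = -2.75
Dual objective at y_3 = -2.75: reduced costs (11.5, 21.75), box minimizer x = (0.0, 0.0)
g(y_3) = b*y + (c1 - a1*y)*x1 + (c2 - a2*y)*x2 = 15*(-2.75) + 11.5*0.0 + 21.75*0.0 = -41.25 + 0.0 + 0.0 = -41.25


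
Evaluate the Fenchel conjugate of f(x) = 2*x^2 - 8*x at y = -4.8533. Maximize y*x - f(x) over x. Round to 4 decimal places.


f*(y) = sup_x {y*x - a*x^2 - b*x} = sup_x {(y-b)*x - a*x^2}
FOC: (y - b) - 2a*x = 0 => x* = (y - b)/(2a)
x* = (-4.8533 + 8)/(2*2) = 0.7867
f*(-4.8533) = (y-b)^2/(4a) = (-4.8533 + 8)^2/(4*2)
= 9.9017/8 = 1.2377


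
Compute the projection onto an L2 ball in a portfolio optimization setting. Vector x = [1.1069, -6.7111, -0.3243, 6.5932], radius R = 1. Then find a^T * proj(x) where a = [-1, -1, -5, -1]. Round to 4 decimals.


Step 1: Compute ||x|| (intermediates to 6 decimals).
||x|| = sqrt(1.1069^2 + (-6.7111)^2 + (-0.3243)^2 + 6.5932^2) = 9.478373
Step 2: Project.
Since ||x|| > R, scale = R/||x|| = 1/9.478373 = 0.105503, proj(x) = scale * x
proj(x) = [0.116781, -0.708041, -0.034215, 0.695602]
Step 3: Dot product.
a^T * proj(x) = -1*0.116781 - 1*(-0.708041) - 5*(-0.034215) - 1*0.695602 = 0.0667


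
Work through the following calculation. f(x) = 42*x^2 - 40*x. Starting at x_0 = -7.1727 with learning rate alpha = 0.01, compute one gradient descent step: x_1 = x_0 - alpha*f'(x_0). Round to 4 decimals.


We compute the gradient at x_0 and apply the update.
f'(x) = 84*x - 40
f'(-7.1727) = 84*-7.1727 - 40 = -642.5068
x_1 = -7.1727 - 0.01*-642.5068 = -0.7476


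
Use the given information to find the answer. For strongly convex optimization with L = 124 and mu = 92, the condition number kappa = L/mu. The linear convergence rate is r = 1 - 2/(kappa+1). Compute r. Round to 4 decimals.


Step 1: Compute the condition number.
kappa = L/mu = 124/92 = 1.3478
Step 2: Compute the convergence rate.
r = 1 - 2/(kappa + 1) = 1 - 2*mu/(L + mu) = (L - mu)/(L + mu) = 32/216 = 0.1481


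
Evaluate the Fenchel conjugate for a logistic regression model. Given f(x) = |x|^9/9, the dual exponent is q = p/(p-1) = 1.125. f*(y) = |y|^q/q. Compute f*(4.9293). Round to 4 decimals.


The conjugate exponent q satisfies 1/p + 1/q = 1.
p = 9, so q = 9/(9 - 1) = 1.125
|y|^q = 4.9293^1.125 = 6.017
f*(4.9293) = 6.017 / 1.125 = 5.3485


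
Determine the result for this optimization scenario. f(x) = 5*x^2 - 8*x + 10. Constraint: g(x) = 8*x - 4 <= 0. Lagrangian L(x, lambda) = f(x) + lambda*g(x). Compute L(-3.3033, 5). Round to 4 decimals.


Step 1: Evaluate f(x).
f(-3.3033) = 5*(-3.3033)^2 - 8*(-3.3033) + 10 = 90.9854
Step 2: Evaluate g(x).
g(-3.3033) = 8*-3.3033 - 4 = -30.4264
Step 3: Compute Lagrangian.
L = 90.9854 + 5*-30.4264 = -61.1466


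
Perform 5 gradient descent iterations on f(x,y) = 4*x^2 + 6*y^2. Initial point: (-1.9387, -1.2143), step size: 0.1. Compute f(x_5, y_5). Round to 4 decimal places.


Gradient descent on f(x,y) = 4*x^2 + 6*y^2.
Starting point: (-1.9387, -1.2143), alpha = 0.1
Step 1: grad_x = 2*4*-1.9387 = -15.5096, grad_y = 2*6*-1.2143 = -14.5716
  x_1 = -1.9387 - 0.1*-15.5096 = -0.3877
  y_1 = -1.2143 - 0.1*-14.5716 = 0.2429
Step 2: grad_x = 2*4*-0.3877 = -3.1019, grad_y = 2*6*0.2429 = 2.9143
  x_2 = -0.3877 - 0.1*-3.1019 = -0.0775
  y_2 = 0.2429 - 0.1*2.9143 = -0.0486
Step 3: grad_x = 2*4*-0.0775 = -0.6204, grad_y = 2*6*-0.0486 = -0.5829
  x_3 = -0.0775 - 0.1*-0.6204 = -0.0155
  y_3 = -0.0486 - 0.1*-0.5829 = 0.0097
Step 4: grad_x = 2*4*-0.0155 = -0.1241, grad_y = 2*6*0.0097 = 0.1166
  x_4 = -0.0155 - 0.1*-0.1241 = -0.0031
  y_4 = 0.0097 - 0.1*0.1166 = -0.0019
Step 5: grad_x = 2*4*-0.0031 = -0.0248, grad_y = 2*6*-0.0019 = -0.0233
  x_5 = -0.0031 - 0.1*-0.0248 = -0.0006
  y_5 = -0.0019 - 0.1*-0.0233 = 0.0004
f(-0.0006, 0.0004) = 4*(-0.0006)^2 + 6*0.0004^2 = 0.0


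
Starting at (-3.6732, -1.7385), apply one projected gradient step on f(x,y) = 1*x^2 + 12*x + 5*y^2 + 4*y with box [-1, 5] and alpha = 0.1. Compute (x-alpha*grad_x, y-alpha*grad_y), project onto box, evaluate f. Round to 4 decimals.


Step 1: Compute gradient at (-3.6732, -1.7385).
grad_x = 2*1*-3.6732 + 12 = 4.6536
grad_y = 2*5*-1.7385 + 4 = -13.385
Step 2: Gradient step.
x_raw = -3.6732 - 0.1*4.6536 = -4.1386
y_raw = -1.7385 - 0.1*-13.385 = -0.4
Step 3: Project onto [-1, 5].
x_proj = clip(-4.1386) = -1.0
y_proj = clip(-0.4) = -0.4
Step 4: Evaluate f.
f(-1.0, -0.4) = -11.8


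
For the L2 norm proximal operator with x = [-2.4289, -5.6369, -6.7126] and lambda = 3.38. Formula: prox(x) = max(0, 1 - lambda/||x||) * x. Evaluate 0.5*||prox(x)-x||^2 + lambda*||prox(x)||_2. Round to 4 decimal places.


Step 1: Compute ||x||.
||x|| = 9.0958
Step 2: Compute scaling factor.
scale = max(0, 1 - 3.38/9.0958) = 0.6284
Step 3: prox(x) = [-1.5263, -3.5422, -4.2182]
||prox(x)|| = 5.7158
Step 4: Proximal objective.
0.5*||prox-x||^2 = 5.7122
lambda*||prox|| = 19.3194
Total = 25.0315


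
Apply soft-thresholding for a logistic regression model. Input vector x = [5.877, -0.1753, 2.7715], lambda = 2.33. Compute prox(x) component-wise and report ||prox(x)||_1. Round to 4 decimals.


Soft-thresholding with lambda = 2.33:
prox(5.877) = sign(5.877)*max(|5.877| - 2.33, 0) = 3.547
prox(-0.1753) = sign(-0.1753)*max(|-0.1753| - 2.33, 0) = 0.0
prox(2.7715) = sign(2.7715)*max(|2.7715| - 2.33, 0) = 0.4415
prox(x) = [3.547, 0.0, 0.4415]
||prox(x)||_1 = 3.547 + 0.0 + 0.4415 = 3.9885


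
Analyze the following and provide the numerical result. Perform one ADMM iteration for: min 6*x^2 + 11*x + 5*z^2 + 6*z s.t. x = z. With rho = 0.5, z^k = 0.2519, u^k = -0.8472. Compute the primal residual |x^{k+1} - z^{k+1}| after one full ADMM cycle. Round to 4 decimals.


ADMM iteration with rho = 0.5, z^k = 0.2519, u^k = -0.8472
Step 1: x-update.
Minimize 6*x^2 + 11*x + (0.5/2)*(x - 0.2519 - 0.8472)^2
FOC: (2*6 + 0.5)*x = -11 + 0.5*(0.2519 + 0.8472)
x^{k+1} = -0.836
Step 2: z-update.
Minimize 5*z^2 + 6*z + (0.5/2)*(-0.836 - z - 0.8472)^2
FOC: (2*5 + 0.5)*z = -6 + 0.5*(-0.836 - 0.8472)
z^{k+1} = -0.6516
Step 3: u-update.
u^{k+1} = -0.8472 - 0.836 + 0.6516 = -1.0317
Step 4: Primal residual = |-0.836 + 0.6516| = 0.1845


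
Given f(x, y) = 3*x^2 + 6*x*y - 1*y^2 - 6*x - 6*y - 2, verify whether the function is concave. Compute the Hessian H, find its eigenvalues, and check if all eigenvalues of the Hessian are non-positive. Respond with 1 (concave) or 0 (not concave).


The Hessian of f(x,y) = 3*x^2 + 6*x*y - 1*y^2 - 6*x - 6*y - 2 is:
H = [[6, 6], [6, -2]]
Trace = 6 - 2 = 4
Determinant = 6*-2 - (6)^2 = -48
Discriminant = (4)^2 - 4*-48 = 208.0
Eigenvalues: lambda_1 = -5.2111, lambda_2 = 9.2111
The function is not concave.

0


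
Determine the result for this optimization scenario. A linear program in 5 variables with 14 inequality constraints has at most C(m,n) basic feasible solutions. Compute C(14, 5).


Each vertex corresponds to some choice of n active constraints out of m, so the number of vertices is at most C(m, n) = m! / (n!(m-n)!).
m = 14, n = 5
Numerator: 14 * 13 * 12 * 11 * 10
Denominator: 5! = 120
C(14, 5) = 2002


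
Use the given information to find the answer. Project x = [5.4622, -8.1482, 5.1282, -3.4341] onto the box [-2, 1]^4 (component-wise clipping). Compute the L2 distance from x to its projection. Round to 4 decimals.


Project each component onto [-2, 1].
clip(5.4622) = 1.0, clip(-8.1482) = -2.0, clip(5.1282) = 1.0, clip(-3.4341) = -2.0
Projection = [1.0, -2.0, 1.0, -2.0]
Squared diffs: [19.9112, 37.8004, 17.042, 2.0566]
Distance = sqrt(76.8102) = 8.7641


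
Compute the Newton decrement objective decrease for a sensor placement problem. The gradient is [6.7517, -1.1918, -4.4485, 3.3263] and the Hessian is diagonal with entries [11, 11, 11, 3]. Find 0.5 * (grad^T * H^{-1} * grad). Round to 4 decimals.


Step 1: H is diagonal, so H^(-1) * g = [0.6138, -0.1083, -0.4044, 1.1088].
Step 2: g^T H^(-1) g = sum_i g_i^2 / H_ii
  = (6.7517)^2/11 + (-1.1918)^2/11 + (-4.4485)^2/11 + (3.3263)^2/3
  = 4.1441 + 0.1291 + 1.799 + 3.6881 = 9.7604
Step 3: Objective decrease = 0.5 * g^T H^(-1) g = 4.8802


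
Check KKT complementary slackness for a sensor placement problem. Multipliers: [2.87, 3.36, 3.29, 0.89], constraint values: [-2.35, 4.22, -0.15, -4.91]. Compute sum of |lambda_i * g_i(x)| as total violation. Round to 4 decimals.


KKT complementary slackness check:
lambda_1 * g_1 = 2.87 * -2.35 = -6.7445
lambda_2 * g_2 = 3.36 * 4.22 = 14.1792
lambda_3 * g_3 = 3.29 * -0.15 = -0.4935
lambda_4 * g_4 = 0.89 * -4.91 = -4.3699
Total violation = 6.7445 + 14.1792 + 0.4935 + 4.3699 = 25.7871


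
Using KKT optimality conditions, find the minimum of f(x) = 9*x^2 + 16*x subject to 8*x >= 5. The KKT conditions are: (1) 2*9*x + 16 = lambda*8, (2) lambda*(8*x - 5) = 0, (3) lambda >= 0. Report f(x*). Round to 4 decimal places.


Step 1: Try lambda = 0 (constraint inactive).
x_unc = -16/(2*9) = -0.8889
Check: 8*-0.8889 = -7.1112 < 5 -- violated!
Step 2: Constraint must be active: 8*x = 5
x* = 5/8 = 0.625
lambda = (2*9*0.625 + 16)/8 = 3.4063
Step 3: Compute optimal value.
f(x*) = 9*0.625^2 + 16*0.625 = 13.5156


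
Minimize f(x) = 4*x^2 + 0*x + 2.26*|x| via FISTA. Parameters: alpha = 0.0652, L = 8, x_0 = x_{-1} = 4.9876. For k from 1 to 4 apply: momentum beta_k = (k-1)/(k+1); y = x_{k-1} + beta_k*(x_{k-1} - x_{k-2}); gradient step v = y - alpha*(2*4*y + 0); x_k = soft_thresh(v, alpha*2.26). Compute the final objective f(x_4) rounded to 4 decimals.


FISTA on f(x) = 4*x^2 + 0*x + 2.26*|x|
L = 8, alpha = 0.0652
Iteration 1: beta = 0.0, y = 4.9876 + 0.0*(4.9876 - 4.9876) = 4.9876
  grad(y) = 39.9008, v = y - alpha*grad = 2.3861
  prox(v) = soft_thresh(2.3861, 0.1474) = 2.2387
Iteration 2: beta = 0.3333, y = 2.2387 + 0.3333*(2.2387 - 4.9876) = 1.3224
  grad(y) = 10.5794, v = y - alpha*grad = 0.6326
  prox(v) = soft_thresh(0.6326, 0.1474) = 0.4853
Iteration 3: beta = 0.5, y = 0.4853 + 0.5*(0.4853 - 2.2387) = -0.3914
  grad(y) = -3.1313, v = y - alpha*grad = -0.1873
  prox(v) = soft_thresh(-0.1873, 0.1474) = -0.0399
Iteration 4: beta = 0.6, y = -0.0399 + 0.6*(-0.0399 - 0.4853) = -0.355
  grad(y) = -2.8402, v = y - alpha*grad = -0.1698
  prox(v) = soft_thresh(-0.1698, 0.1474) = -0.0225
f(x_4) = 4*(-0.0225)^2 + 0*(-0.0225) + 2.26*|-0.0225| = 0.0528


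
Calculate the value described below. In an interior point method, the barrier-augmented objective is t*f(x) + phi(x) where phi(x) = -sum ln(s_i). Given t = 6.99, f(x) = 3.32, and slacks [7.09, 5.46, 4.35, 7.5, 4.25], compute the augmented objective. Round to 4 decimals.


Step 1: Compute log-barrier.
ln values: [1.9587, 1.6974, 1.4702, 2.0149, 1.4469]
phi = -(1.9587 + 1.6974 + 1.4702 + 2.0149 + 1.4469) = -8.5881
Step 2: Compute augmented objective.
t*f(x) = 6.99*3.32 = 23.2068
Total = 23.2068 - 8.5881 = 14.6187


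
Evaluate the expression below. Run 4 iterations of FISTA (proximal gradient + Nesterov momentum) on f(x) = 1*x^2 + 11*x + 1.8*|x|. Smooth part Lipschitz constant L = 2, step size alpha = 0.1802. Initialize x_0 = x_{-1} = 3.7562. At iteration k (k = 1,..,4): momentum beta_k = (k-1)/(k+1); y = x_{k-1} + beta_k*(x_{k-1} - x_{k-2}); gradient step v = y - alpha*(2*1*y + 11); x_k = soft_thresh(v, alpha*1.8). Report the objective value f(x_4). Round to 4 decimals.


FISTA on f(x) = 1*x^2 + 11*x + 1.8*|x|
L = 2, alpha = 0.1802
Iteration 1: beta = 0.0, y = 3.7562 + 0.0*(3.7562 - 3.7562) = 3.7562
  grad(y) = 18.5124, v = y - alpha*grad = 0.4203
  prox(v) = soft_thresh(0.4203, 0.3244) = 0.0959
Iteration 2: beta = 0.3333, y = 0.0959 + 0.3333*(0.0959 - 3.7562) = -1.1242
  grad(y) = 8.7516, v = y - alpha*grad = -2.7012
  prox(v) = soft_thresh(-2.7012, 0.3244) = -2.3769
Iteration 3: beta = 0.5, y = -2.3769 + 0.5*(-2.3769 - 0.0959) = -3.6133
  grad(y) = 3.7735, v = y - alpha*grad = -4.2932
  prox(v) = soft_thresh(-4.2932, 0.3244) = -3.9689
Iteration 4: beta = 0.6, y = -3.9689 + 0.6*(-3.9689 + 2.3769) = -4.9241
  grad(y) = 1.1518, v = y - alpha*grad = -5.1316
  prox(v) = soft_thresh(-5.1316, 0.3244) = -4.8073
f(x_4) = 1*(-4.8073)^2 + 11*(-4.8073) + 1.8*|-4.8073| = -21.117


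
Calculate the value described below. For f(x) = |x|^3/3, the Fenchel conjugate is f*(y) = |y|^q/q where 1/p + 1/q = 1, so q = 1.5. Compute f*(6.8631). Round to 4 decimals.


The conjugate exponent q satisfies 1/p + 1/q = 1.
p = 3, so q = 3/(3 - 1) = 1.5
|y|^q = 6.8631^1.5 = 17.9796
f*(6.8631) = 17.9796 / 1.5 = 11.9864


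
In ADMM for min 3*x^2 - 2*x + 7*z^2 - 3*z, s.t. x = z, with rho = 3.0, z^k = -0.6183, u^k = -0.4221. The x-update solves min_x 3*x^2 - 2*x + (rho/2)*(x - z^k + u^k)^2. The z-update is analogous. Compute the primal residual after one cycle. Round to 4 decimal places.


ADMM iteration with rho = 3.0, z^k = -0.6183, u^k = -0.4221
Step 1: x-update.
Minimize 3*x^2 - 2*x + (3.0/2)*(x + 0.6183 - 0.4221)^2
FOC: (2*3 + 3.0)*x = 2 + 3.0*(-0.6183 + 0.4221)
x^{k+1} = 0.1568
Step 2: z-update.
Minimize 7*z^2 - 3*z + (3.0/2)*(0.1568 - z - 0.4221)^2
FOC: (2*7 + 3.0)*z = 3 + 3.0*(0.1568 - 0.4221)
z^{k+1} = 0.1297
Step 3: u-update.
u^{k+1} = -0.4221 + 0.1568 - 0.1297 = -0.3949
Step 4: Primal residual = |0.1568 - 0.1297| = 0.0272


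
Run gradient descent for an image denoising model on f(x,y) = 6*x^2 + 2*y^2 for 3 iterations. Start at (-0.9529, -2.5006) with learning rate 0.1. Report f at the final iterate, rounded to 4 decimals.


Gradient descent on f(x,y) = 6*x^2 + 2*y^2.
Starting point: (-0.9529, -2.5006), alpha = 0.1
Step 1: grad_x = 2*6*-0.9529 = -11.4348, grad_y = 2*2*-2.5006 = -10.0024
  x_1 = -0.9529 - 0.1*-11.4348 = 0.1906
  y_1 = -2.5006 - 0.1*-10.0024 = -1.5004
Step 2: grad_x = 2*6*0.1906 = 2.287, grad_y = 2*2*-1.5004 = -6.0014
  x_2 = 0.1906 - 0.1*2.287 = -0.0381
  y_2 = -1.5004 - 0.1*-6.0014 = -0.9002
Step 3: grad_x = 2*6*-0.0381 = -0.4574, grad_y = 2*2*-0.9002 = -3.6009
  x_3 = -0.0381 - 0.1*-0.4574 = 0.0076
  y_3 = -0.9002 - 0.1*-3.6009 = -0.5401
f(0.0076, -0.5401) = 6*0.0076^2 + 2*(-0.5401)^2 = 0.5838


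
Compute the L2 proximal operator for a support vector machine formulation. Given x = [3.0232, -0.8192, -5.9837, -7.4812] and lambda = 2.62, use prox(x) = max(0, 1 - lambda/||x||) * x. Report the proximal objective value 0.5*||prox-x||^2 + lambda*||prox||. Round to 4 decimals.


Step 1: Compute ||x||.
||x|| = 10.0789
Step 2: Compute scaling factor.
scale = max(0, 1 - 2.62/10.0789) = 0.7401
Step 3: prox(x) = [2.2373, -0.6062, -4.4282, -5.5365]
||prox(x)|| = 7.4589
Step 4: Proximal objective.
0.5*||prox-x||^2 = 3.4322
lambda*||prox|| = 19.5423
Total = 22.9745


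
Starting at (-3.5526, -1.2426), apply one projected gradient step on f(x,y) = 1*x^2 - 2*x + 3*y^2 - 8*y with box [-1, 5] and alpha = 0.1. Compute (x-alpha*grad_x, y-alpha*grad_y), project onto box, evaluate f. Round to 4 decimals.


Step 1: Compute gradient at (-3.5526, -1.2426).
grad_x = 2*1*-3.5526 - 2 = -9.1052
grad_y = 2*3*-1.2426 - 8 = -15.4556
Step 2: Gradient step.
x_raw = -3.5526 - 0.1*-9.1052 = -2.6421
y_raw = -1.2426 - 0.1*-15.4556 = 0.303
Step 3: Project onto [-1, 5].
x_proj = clip(-2.6421) = -1.0
y_proj = clip(0.303) = 0.303
Step 4: Evaluate f.
f(-1.0, 0.303) = 0.8517


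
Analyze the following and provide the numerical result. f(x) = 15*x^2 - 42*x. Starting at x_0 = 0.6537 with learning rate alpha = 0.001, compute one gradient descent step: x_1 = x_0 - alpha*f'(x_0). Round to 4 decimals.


We compute the gradient at x_0 and apply the update.
f'(x) = 30*x - 42
f'(0.6537) = 30*0.6537 - 42 = -22.389
x_1 = 0.6537 - 0.001*-22.389 = 0.6761


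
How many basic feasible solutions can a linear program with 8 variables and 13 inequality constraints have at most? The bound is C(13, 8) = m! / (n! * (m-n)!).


Each vertex corresponds to some choice of n active constraints out of m, so the number of vertices is at most C(m, n) = m! / (n!(m-n)!).
m = 13, n = 8
Numerator: 13 * 12 * 11 * 10 * 9 * 8 * 7 * 6
Denominator: 8! = 40320
C(13, 8) = 1287


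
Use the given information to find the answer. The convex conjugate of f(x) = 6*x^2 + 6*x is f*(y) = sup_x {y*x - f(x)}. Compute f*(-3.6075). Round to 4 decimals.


f*(y) = sup_x {y*x - a*x^2 - b*x} = sup_x {(y-b)*x - a*x^2}
FOC: (y - b) - 2a*x = 0 => x* = (y - b)/(2a)
x* = (-3.6075 - 6)/(2*6) = -0.8006
f*(-3.6075) = (y-b)^2/(4a) = (-3.6075 - 6)^2/(4*6)
= 92.3041/24 = 3.846


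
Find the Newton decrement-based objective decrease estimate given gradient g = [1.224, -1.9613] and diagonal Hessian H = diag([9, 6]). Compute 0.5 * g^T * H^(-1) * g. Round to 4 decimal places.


Step 1: H is diagonal, so H^(-1) * g = [0.136, -0.3269].
Step 2: g^T H^(-1) g = sum_i g_i^2 / H_ii
  = (1.224)^2/9 + (-1.9613)^2/6
  = 0.1665 + 0.6411 = 0.8076
Step 3: Objective decrease = 0.5 * g^T H^(-1) g = 0.4038


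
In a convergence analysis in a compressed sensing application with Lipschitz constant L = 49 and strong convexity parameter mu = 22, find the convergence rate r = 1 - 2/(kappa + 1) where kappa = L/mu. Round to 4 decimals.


Step 1: Compute the condition number.
kappa = L/mu = 49/22 = 2.2273
Step 2: Compute the convergence rate.
r = 1 - 2/(kappa + 1) = 1 - 2*mu/(L + mu) = (L - mu)/(L + mu) = 27/71 = 0.3803


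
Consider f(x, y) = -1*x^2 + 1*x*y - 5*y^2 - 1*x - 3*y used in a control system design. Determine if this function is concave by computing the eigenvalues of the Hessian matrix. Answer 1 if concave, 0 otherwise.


The Hessian of f(x,y) = -1*x^2 + 1*x*y - 5*y^2 - 1*x - 3*y is:
H = [[-2, 1], [1, -10]]
Trace = -2 - 10 = -12
Determinant = -2*-10 - (1)^2 = 19
Discriminant = (-12)^2 - 4*19 = 68.0
Eigenvalues: lambda_1 = -10.1231, lambda_2 = -1.8769
The function is concave.

1


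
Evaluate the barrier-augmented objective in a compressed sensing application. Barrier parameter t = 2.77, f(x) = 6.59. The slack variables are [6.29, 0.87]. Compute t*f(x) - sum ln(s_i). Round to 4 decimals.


Step 1: Compute log-barrier.
ln values: [1.839, -0.1393]
phi = -(1.839 - 0.1393) = -1.6997
Step 2: Compute augmented objective.
t*f(x) = 2.77*6.59 = 18.2543
Total = 18.2543 - 1.6997 = 16.5546


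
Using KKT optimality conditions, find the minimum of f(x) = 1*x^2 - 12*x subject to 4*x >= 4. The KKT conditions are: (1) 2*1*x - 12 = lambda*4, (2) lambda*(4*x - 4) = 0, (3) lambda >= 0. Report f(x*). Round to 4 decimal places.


Step 1: Try lambda = 0 (constraint inactive).
Stationarity: 2*1*x - 12 = 0
x* = 12/(2*1) = 6.0
Check constraint: 4*6.0 = 24.0 >= 4 -- satisfied.
Step 2: Compute optimal value.
f(x*) = 1*6.0^2 - 12*6.0 = -36.0


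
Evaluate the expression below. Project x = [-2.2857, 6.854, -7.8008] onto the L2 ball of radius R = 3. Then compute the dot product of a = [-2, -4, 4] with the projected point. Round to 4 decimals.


Step 1: Compute ||x|| (intermediates to 6 decimals).
||x|| = sqrt((-2.2857)^2 + 6.854^2 + (-7.8008)^2) = 10.632696
Step 2: Project.
Since ||x|| > R, scale = R/||x|| = 3/10.632696 = 0.282149, proj(x) = scale * x
proj(x) = [-0.644908, 1.933849, -2.200988]
Step 3: Dot product.
a^T * proj(x) = -2*(-0.644908) - 4*1.933849 + 4*(-2.200988) = -15.2495


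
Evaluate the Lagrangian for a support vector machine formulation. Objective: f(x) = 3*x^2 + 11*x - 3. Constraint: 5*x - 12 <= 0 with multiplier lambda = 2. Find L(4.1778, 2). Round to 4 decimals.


Step 1: Evaluate f(x).
f(4.1778) = 3*4.1778^2 + 11*4.1778 - 3 = 95.3178
Step 2: Evaluate g(x).
g(4.1778) = 5*4.1778 - 12 = 8.889
Step 3: Compute Lagrangian.
L = 95.3178 + 2*8.889 = 113.0958


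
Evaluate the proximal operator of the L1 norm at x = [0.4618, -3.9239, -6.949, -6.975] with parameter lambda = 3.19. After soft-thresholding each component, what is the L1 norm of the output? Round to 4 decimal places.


Soft-thresholding with lambda = 3.19:
prox(0.4618) = sign(0.4618)*max(|0.4618| - 3.19, 0) = 0.0
prox(-3.9239) = sign(-3.9239)*max(|-3.9239| - 3.19, 0) = -0.7339
prox(-6.949) = sign(-6.949)*max(|-6.949| - 3.19, 0) = -3.759
prox(-6.975) = sign(-6.975)*max(|-6.975| - 3.19, 0) = -3.785
prox(x) = [0.0, -0.7339, -3.759, -3.785]
||prox(x)||_1 = 0.0 + 0.7339 + 3.759 + 3.785 = 8.2779


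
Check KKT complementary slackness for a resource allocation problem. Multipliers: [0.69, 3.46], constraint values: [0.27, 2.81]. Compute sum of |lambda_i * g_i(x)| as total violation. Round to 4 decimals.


KKT complementary slackness check:
lambda_1 * g_1 = 0.69 * 0.27 = 0.1863
lambda_2 * g_2 = 3.46 * 2.81 = 9.7226
Total violation = 0.1863 + 9.7226 = 9.9089


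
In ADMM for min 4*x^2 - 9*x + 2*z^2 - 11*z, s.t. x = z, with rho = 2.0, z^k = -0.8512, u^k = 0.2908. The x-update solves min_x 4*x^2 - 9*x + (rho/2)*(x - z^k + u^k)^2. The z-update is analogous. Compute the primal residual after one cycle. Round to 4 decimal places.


ADMM iteration with rho = 2.0, z^k = -0.8512, u^k = 0.2908
Step 1: x-update.
Minimize 4*x^2 - 9*x + (2.0/2)*(x + 0.8512 + 0.2908)^2
FOC: (2*4 + 2.0)*x = 9 + 2.0*(-0.8512 - 0.2908)
x^{k+1} = 0.6716
Step 2: z-update.
Minimize 2*z^2 - 11*z + (2.0/2)*(0.6716 - z + 0.2908)^2
FOC: (2*2 + 2.0)*z = 11 + 2.0*(0.6716 + 0.2908)
z^{k+1} = 2.1541
Step 3: u-update.
u^{k+1} = 0.2908 + 0.6716 - 2.1541 = -1.1917
Step 4: Primal residual = |0.6716 - 2.1541| = 1.4825


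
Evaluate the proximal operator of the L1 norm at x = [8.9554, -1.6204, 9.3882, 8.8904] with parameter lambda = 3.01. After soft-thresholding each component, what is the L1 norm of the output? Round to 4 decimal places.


Soft-thresholding with lambda = 3.01:
prox(8.9554) = sign(8.9554)*max(|8.9554| - 3.01, 0) = 5.9454
prox(-1.6204) = sign(-1.6204)*max(|-1.6204| - 3.01, 0) = 0.0
prox(9.3882) = sign(9.3882)*max(|9.3882| - 3.01, 0) = 6.3782
prox(8.8904) = sign(8.8904)*max(|8.8904| - 3.01, 0) = 5.8804
prox(x) = [5.9454, 0.0, 6.3782, 5.8804]
||prox(x)||_1 = 5.9454 + 0.0 + 6.3782 + 5.8804 = 18.204


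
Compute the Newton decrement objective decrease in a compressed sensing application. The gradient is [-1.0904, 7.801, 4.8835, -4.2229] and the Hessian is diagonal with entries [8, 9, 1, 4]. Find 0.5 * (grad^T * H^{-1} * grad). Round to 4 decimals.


Step 1: H is diagonal, so H^(-1) * g = [-0.1363, 0.8668, 4.8835, -1.0557].
Step 2: g^T H^(-1) g = sum_i g_i^2 / H_ii
  = (-1.0904)^2/8 + (7.801)^2/9 + (4.8835)^2/1 + (-4.2229)^2/4
  = 0.1486 + 6.7617 + 23.8486 + 4.4582 = 35.2171
Step 3: Objective decrease = 0.5 * g^T H^(-1) g = 17.6086


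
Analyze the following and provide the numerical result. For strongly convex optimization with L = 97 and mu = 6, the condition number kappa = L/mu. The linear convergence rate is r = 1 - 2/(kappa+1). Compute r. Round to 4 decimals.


Step 1: Compute the condition number.
kappa = L/mu = 97/6 = 16.1667
Step 2: Compute the convergence rate.
r = 1 - 2/(kappa + 1) = 1 - 2*mu/(L + mu) = (L - mu)/(L + mu) = 91/103 = 0.8835


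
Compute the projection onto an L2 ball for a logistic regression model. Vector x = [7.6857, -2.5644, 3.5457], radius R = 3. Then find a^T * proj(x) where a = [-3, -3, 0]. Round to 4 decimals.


Step 1: Compute ||x|| (intermediates to 6 decimals).
||x|| = sqrt(7.6857^2 + (-2.5644)^2 + 3.5457^2) = 8.844101
Step 2: Project.
Since ||x|| > R, scale = R/||x|| = 3/8.844101 = 0.339209, proj(x) = scale * x
proj(x) = [2.607059, -0.869868, 1.202733]
Step 3: Dot product.
a^T * proj(x) = -3*2.607059 - 3*(-0.869868) + 0*1.202733 = -5.2116


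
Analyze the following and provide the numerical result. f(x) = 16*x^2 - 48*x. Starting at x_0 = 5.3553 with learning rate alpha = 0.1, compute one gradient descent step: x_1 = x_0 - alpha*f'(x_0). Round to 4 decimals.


We compute the gradient at x_0 and apply the update.
f'(x) = 32*x - 48
f'(5.3553) = 32*5.3553 - 48 = 123.3696
x_1 = 5.3553 - 0.1*123.3696 = -6.9817


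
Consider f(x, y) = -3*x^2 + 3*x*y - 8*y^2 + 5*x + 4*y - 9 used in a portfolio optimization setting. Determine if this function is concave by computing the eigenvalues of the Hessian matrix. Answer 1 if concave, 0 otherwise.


The Hessian of f(x,y) = -3*x^2 + 3*x*y - 8*y^2 + 5*x + 4*y - 9 is:
H = [[-6, 3], [3, -16]]
Trace = -6 - 16 = -22
Determinant = -6*-16 - (3)^2 = 87
Discriminant = (-22)^2 - 4*87 = 136.0
Eigenvalues: lambda_1 = -16.831, lambda_2 = -5.169
The function is concave.

1


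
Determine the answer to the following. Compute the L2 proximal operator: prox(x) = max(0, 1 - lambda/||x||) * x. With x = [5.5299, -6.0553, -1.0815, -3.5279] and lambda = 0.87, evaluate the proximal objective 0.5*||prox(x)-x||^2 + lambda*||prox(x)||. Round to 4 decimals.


Step 1: Compute ||x||.
||x|| = 8.9923
Step 2: Compute scaling factor.
scale = max(0, 1 - 0.87/8.9923) = 0.9033
Step 3: prox(x) = [4.9949, -5.4695, -0.9769, -3.1866]
||prox(x)|| = 8.1223
Step 4: Proximal objective.
0.5*||prox-x||^2 = 0.3785
lambda*||prox|| = 7.0664
Total = 7.4449


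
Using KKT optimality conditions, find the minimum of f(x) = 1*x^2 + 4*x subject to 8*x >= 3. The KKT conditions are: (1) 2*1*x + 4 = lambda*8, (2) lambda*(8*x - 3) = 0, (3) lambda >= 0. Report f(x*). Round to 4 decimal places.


Step 1: Try lambda = 0 (constraint inactive).
x_unc = -4/(2*1) = -2.0
Check: 8*-2.0 = -16.0 < 3 -- violated!
Step 2: Constraint must be active: 8*x = 3
x* = 3/8 = 0.375
lambda = (2*1*0.375 + 4)/8 = 0.5938
Step 3: Compute optimal value.
f(x*) = 1*0.375^2 + 4*0.375 = 1.6406


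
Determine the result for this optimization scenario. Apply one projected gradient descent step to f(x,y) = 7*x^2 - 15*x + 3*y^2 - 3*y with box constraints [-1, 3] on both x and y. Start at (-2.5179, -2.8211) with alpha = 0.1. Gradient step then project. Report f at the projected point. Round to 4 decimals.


Step 1: Compute gradient at (-2.5179, -2.8211).
grad_x = 2*7*-2.5179 - 15 = -50.2506
grad_y = 2*3*-2.8211 - 3 = -19.9266
Step 2: Gradient step.
x_raw = -2.5179 - 0.1*-50.2506 = 2.5072
y_raw = -2.8211 - 0.1*-19.9266 = -0.8284
Step 3: Project onto [-1, 3].
x_proj = clip(2.5072) = 2.5072
y_proj = clip(-0.8284) = -0.8284
Step 4: Evaluate f.
f(2.5072, -0.8284) = 10.9378


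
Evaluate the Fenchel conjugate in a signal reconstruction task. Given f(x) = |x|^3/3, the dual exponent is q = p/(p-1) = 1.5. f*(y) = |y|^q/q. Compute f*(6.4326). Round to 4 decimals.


The conjugate exponent q satisfies 1/p + 1/q = 1.
p = 3, so q = 3/(3 - 1) = 1.5
|y|^q = 6.4326^1.5 = 16.3147
f*(6.4326) = 16.3147 / 1.5 = 10.8765


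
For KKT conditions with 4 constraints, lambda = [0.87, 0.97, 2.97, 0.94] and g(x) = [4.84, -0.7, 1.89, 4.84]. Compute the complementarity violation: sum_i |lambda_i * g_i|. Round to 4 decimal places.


KKT complementary slackness check:
lambda_1 * g_1 = 0.87 * 4.84 = 4.2108
lambda_2 * g_2 = 0.97 * -0.7 = -0.679
lambda_3 * g_3 = 2.97 * 1.89 = 5.6133
lambda_4 * g_4 = 0.94 * 4.84 = 4.5496
Total violation = 4.2108 + 0.679 + 5.6133 + 4.5496 = 15.0527


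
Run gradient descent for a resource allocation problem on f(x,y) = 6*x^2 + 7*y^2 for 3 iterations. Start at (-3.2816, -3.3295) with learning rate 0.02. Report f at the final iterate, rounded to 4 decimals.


Gradient descent on f(x,y) = 6*x^2 + 7*y^2.
Starting point: (-3.2816, -3.3295), alpha = 0.02
Step 1: grad_x = 2*6*-3.2816 = -39.3792, grad_y = 2*7*-3.3295 = -46.613
  x_1 = -3.2816 - 0.02*-39.3792 = -2.494
  y_1 = -3.3295 - 0.02*-46.613 = -2.3972
Step 2: grad_x = 2*6*-2.494 = -29.9282, grad_y = 2*7*-2.3972 = -33.5614
  x_2 = -2.494 - 0.02*-29.9282 = -1.8955
  y_2 = -2.3972 - 0.02*-33.5614 = -1.726
Step 3: grad_x = 2*6*-1.8955 = -22.7454, grad_y = 2*7*-1.726 = -24.1642
  x_3 = -1.8955 - 0.02*-22.7454 = -1.4405
  y_3 = -1.726 - 0.02*-24.1642 = -1.2427
f(-1.4405, -1.2427) = 6*(-1.4405)^2 + 7*(-1.2427)^2 = 23.2616


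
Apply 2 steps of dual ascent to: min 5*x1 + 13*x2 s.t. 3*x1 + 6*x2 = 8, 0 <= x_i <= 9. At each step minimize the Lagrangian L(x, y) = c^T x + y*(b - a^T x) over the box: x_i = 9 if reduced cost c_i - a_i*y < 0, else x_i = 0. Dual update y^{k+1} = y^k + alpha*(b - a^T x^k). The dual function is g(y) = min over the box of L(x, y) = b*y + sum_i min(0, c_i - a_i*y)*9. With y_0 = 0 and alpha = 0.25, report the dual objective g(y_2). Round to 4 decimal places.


Dual ascent for LP: min 5*x1 + 13*x2, 3*x1 + 6*x2 = 8, 0 <= x_i <= 9
Step 1: y^k = 0.0, reduced costs: (5.0, 13.0)
  x^k = (0.0, 0.0), subgradient = b - a^T x = 8.0
  y^{k+1} = 0.0 + 0.25*8.0 = 2.0
Step 2: y^k = 2.0, reduced costs: (-1.0, 1.0)
  x^k = (9.0, 0.0), subgradient = b - a^T x = -19.0
  y^{k+1} = 2.0 + 0.25*-19.0 = -2.75
Dual objective at y_2 = -2.75: reduced costs (13.25, 29.5), box minimizer x = (0.0, 0.0)
g(y_2) = b*y + (c1 - a1*y)*x1 + (c2 - a2*y)*x2 = 8*(-2.75) + 13.25*0.0 + 29.5*0.0 = -22.0 + 0.0 + 0.0 = -22.0
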